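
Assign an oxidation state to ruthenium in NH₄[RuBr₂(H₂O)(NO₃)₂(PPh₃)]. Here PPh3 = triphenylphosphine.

1 ammonium outside the brackets (+1 each) → the complex ion is 1−.
Ligand charges: 1×PPh3 neutral; 2×Br = -2; 1×H2O neutral; 2×NO3 = -2; sum -4.
Ru + (-4) = 1− ⇒ Ru is +3.

+3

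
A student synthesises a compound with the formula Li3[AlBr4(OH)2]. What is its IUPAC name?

lithium tetrabromodihydroxoaluminate(III)

The 3 lithium counter-ions carry a total charge of +3, so each complex ion is 3−.
Ligand charges: 2×hydroxo (-1 each), 4×bromo (-1 each); total -6. So Al + (-6) = 3−, giving Al = +3.
The complex ion is anionic, so aluminium takes the -ate form aluminate(III).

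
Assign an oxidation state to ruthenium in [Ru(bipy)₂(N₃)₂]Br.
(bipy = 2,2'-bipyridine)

1 bromide outside the brackets (-1 each) → the complex ion is 1+.
Ligand charges: 2×bipy neutral; 2×N3 = -2; sum -2.
Ru + (-2) = 1+ ⇒ Ru is +3.

+3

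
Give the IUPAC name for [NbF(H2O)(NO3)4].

aquafluorotetranitratoniobium(V)

There is no counter-ion, so the complex is neutral overall.
Ligand charges: 1×aqua (neutral), 1×fluoro (-1 each), 4×nitrato (-1 each); total -5. So Nb + (-5) = 0, giving Nb = +5.
Ligands are named alphabetically: aqua before fluoro before nitrato.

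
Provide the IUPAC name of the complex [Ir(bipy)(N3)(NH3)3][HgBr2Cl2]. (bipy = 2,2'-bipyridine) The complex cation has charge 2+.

Both ions are complex: the cation is named first with the plain metal name, the anion second with the -ate form; each ion's ligands are alphabetised independently.
The complex cation is given as 2+; its ligand charges sum to -1, so Ir = +3.
A 1:1 salt means the anion carries the equal and opposite charge, 2−.
Anion: ligand charges sum to -4; for the ion to be 2−, Hg = +2.

triammineazido(2,2'-bipyridine)iridium(III) dibromodichloromercurate(II)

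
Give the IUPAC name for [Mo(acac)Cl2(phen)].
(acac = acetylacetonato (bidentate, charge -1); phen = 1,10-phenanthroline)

There is no counter-ion, so the complex is neutral overall.
Ligand charges: 1×acetylacetonato (-1 each), 1×1,10-phenanthroline (neutral), 2×chloro (-1 each); total -3. So Mo + (-3) = 0, giving Mo = +3.
Ligands are named alphabetically: acetylacetonato before chloro before phenanthroline.

(acetylacetonato)dichloro(1,10-phenanthroline)molybdenum(III)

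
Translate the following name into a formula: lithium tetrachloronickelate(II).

Ligands: 4 chloro (Cl, -1). Ligand charge sum = -4.
With Ni in oxidation state +2, the complex ion is [Ni...]^2−.
Charge balance with lithium (+1) requires 1 complex ion per 2 lithium.

Li2[NiCl4]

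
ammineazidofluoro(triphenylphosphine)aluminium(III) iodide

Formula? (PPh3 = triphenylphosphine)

[AlF(N3)(NH3)(PPh3)]I

Ligands: 1 triphenylphosphine (PPh3, neutral), 1 azido (N3, -1), 1 ammine (NH3, neutral), 1 fluoro (F, -1). Ligand charge sum = -2.
With Al in oxidation state +3, the complex ion is [Al...]^1+.
Charge balance with iodide (-1) requires 1 complex ion per 1 iodide.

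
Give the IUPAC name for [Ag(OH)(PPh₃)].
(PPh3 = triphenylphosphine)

hydroxo(triphenylphosphine)silver(I)

There is no counter-ion, so the complex is neutral overall.
Ligand charges: 1×triphenylphosphine (neutral), 1×hydroxo (-1 each); total -1. So Ag + (-1) = 0, giving Ag = +1.
Ligands are named alphabetically: hydroxo before triphenylphosphine.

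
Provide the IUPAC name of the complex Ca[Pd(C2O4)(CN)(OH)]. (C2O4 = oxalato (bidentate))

calcium cyanohydroxooxalatopalladate(II)

The 1 calcium counter-ion carries a total charge of +2, so each complex ion is 2−.
Ligand charges: 1×hydroxo (-1 each), 1×oxalato (-2 each), 1×cyano (-1 each); total -4. So Pd + (-4) = 2−, giving Pd = +2.
The complex ion is anionic, so palladium takes the -ate form palladate(II).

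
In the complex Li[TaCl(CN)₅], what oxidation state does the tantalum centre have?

1 lithium outside the brackets (+1 each) → the complex ion is 1−.
Ligand charges: 1×Cl = -1; 5×CN = -5; sum -6.
Ta + (-6) = 1− ⇒ Ta is +5.

+5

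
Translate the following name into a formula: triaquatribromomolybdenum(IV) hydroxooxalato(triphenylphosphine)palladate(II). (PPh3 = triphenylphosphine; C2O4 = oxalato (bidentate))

Cation [Mo…]: ligand charges -3, Mo(IV) ⇒ ion charge 1+.
Anion [Pd…]: ligand charges -3, Pd(II) ⇒ ion charge 1−.
One 1+ cation balances one 1− anion.

[MoBr3(H2O)3][Pd(C2O4)(OH)(PPh3)]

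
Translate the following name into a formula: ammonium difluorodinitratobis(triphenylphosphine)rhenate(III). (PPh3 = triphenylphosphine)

Ligands: 2 nitrato (NO3, -1), 2 fluoro (F, -1), 2 triphenylphosphine (PPh3, neutral). Ligand charge sum = -4.
With Re in oxidation state +3, the complex ion is [Re...]^1−.
Charge balance with ammonium (+1) requires 1 complex ion per 1 ammonium.

NH4[ReF2(NO3)2(PPh3)2]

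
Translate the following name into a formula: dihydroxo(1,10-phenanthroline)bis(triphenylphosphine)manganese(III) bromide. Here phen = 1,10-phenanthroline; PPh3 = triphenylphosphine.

[Mn(OH)2(phen)(PPh3)2]Br

Ligands: 2 hydroxo (OH, -1), 1 1,10-phenanthroline (phen, neutral), 2 triphenylphosphine (PPh3, neutral). Ligand charge sum = -2.
With Mn in oxidation state +3, the complex ion is [Mn...]^1+.
Charge balance with bromide (-1) requires 1 complex ion per 1 bromide.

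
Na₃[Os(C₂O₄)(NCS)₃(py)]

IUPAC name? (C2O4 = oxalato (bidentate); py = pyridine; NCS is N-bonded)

sodium triisothiocyanatooxalato(pyridine)osmate(II)

The 3 sodium counter-ions carry a total charge of +3, so each complex ion is 3−.
Ligand charges: 1×oxalato (-2 each), 1×pyridine (neutral), 3×isothiocyanato (-1 each); total -5. So Os + (-5) = 3−, giving Os = +2.
Ligands are named alphabetically: isothiocyanato before oxalato before pyridine.
The complex ion is anionic, so osmium takes the -ate form osmate(II).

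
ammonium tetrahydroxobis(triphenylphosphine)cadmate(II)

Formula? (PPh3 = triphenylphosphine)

(NH4)2[Cd(OH)4(PPh3)2]

Ligands: 4 hydroxo (OH, -1), 2 triphenylphosphine (PPh3, neutral). Ligand charge sum = -4.
With Cd in oxidation state +2, the complex ion is [Cd...]^2−.
Charge balance with ammonium (+1) requires 1 complex ion per 2 ammonium.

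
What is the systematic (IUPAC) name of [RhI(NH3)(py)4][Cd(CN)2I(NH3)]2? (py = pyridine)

Both ions are complex: the cation is named first with the plain metal name, the anion second with the -ate form; each ion's ligands are alphabetised independently.
Cadmium is always +2 in its complexes; the anion's ligand charges sum to -3, so the complex anion is 1−.
With 2 anions per cation, the cation must be 2×1 = 2+.
Cation: ligand charges sum to -1; for the ion to be 2+, Rh = +3.

ammineiodotetrakis(pyridine)rhodium(III) amminedicyanoiodocadmate(II)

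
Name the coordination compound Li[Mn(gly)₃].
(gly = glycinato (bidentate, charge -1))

The 1 lithium counter-ion carries a total charge of +1, so each complex ion is 1−.
Ligand charges: 3×glycinato (-1 each); total -3. So Mn + (-3) = 1−, giving Mn = +2.
The complex ion is anionic, so manganese takes the -ate form manganate(II).

lithium tris(glycinato)manganate(II)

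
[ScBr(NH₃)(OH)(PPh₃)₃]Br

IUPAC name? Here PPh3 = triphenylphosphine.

amminebromohydroxotris(triphenylphosphine)scandium(III) bromide

The 1 bromide counter-ion carries a total charge of -1, so each complex ion is 1+.
Ligand charges: 1×ammine (neutral), 3×triphenylphosphine (neutral), 1×hydroxo (-1 each), 1×bromo (-1 each); total -2. So Sc + (-2) = 1+, giving Sc = +3.
Ligands are named alphabetically: ammine before bromo before hydroxo before triphenylphosphine.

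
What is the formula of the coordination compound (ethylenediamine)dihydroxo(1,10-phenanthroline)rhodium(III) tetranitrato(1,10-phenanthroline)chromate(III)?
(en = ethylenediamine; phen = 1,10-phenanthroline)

[Rh(en)(OH)2(phen)][Cr(NO3)4(phen)]

Cation [Rh…]: ligand charges -2, Rh(III) ⇒ ion charge 1+.
Anion [Cr…]: ligand charges -4, Cr(III) ⇒ ion charge 1−.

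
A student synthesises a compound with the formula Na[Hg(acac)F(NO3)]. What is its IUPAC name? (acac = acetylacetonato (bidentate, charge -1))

The 1 sodium counter-ion carries a total charge of +1, so each complex ion is 1−.
Ligand charges: 1×nitrato (-1 each), 1×fluoro (-1 each), 1×acetylacetonato (-1 each); total -3. So Hg + (-3) = 1−, giving Hg = +2.
Ligands are named alphabetically: acetylacetonato before fluoro before nitrato.
The complex ion is anionic, so mercury takes the -ate form mercurate(II).

sodium (acetylacetonato)fluoronitratomercurate(II)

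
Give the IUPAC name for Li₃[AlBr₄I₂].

The 3 lithium counter-ions carry a total charge of +3, so each complex ion is 3−.
Ligand charges: 4×bromo (-1 each), 2×iodo (-1 each); total -6. So Al + (-6) = 3−, giving Al = +3.
The complex ion is anionic, so aluminium takes the -ate form aluminate(III).

lithium tetrabromodiiodoaluminate(III)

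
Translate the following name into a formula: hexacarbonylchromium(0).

[Cr(CO)6]

Ligands: 6 carbonyl (CO, neutral). Ligand charge sum = 0.
With Cr in oxidation state 0, the complex ion is [Cr...].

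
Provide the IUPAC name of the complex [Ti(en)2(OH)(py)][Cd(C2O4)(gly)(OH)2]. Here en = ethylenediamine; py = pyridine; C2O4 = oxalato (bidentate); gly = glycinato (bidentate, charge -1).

Cadmium is always +2 in its complexes; the anion's ligand charges sum to -5, so the complex anion is 3−.
A 1:1 salt means the cation carries the equal and opposite charge, 3+.
Cation: ligand charges sum to -1; for the ion to be 3+, Ti = +4.

bis(ethylenediamine)hydroxo(pyridine)titanium(IV) (glycinato)dihydroxooxalatocadmate(II)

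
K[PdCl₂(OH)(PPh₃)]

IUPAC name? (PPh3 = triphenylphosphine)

The 1 potassium counter-ion carries a total charge of +1, so each complex ion is 1−.
Ligand charges: 2×chloro (-1 each), 1×hydroxo (-1 each), 1×triphenylphosphine (neutral); total -3. So Pd + (-3) = 1−, giving Pd = +2.
Ligands are named alphabetically: chloro before hydroxo before triphenylphosphine.
The complex ion is anionic, so palladium takes the -ate form palladate(II).

potassium dichlorohydroxo(triphenylphosphine)palladate(II)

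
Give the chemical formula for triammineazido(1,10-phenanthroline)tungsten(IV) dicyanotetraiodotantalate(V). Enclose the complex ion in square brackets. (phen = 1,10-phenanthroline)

[W(N3)(NH3)3(phen)][Ta(CN)2I4]3

Cation [W…]: ligand charges -1, W(IV) ⇒ ion charge 3+.
Anion [Ta…]: ligand charges -6, Ta(V) ⇒ ion charge 1−.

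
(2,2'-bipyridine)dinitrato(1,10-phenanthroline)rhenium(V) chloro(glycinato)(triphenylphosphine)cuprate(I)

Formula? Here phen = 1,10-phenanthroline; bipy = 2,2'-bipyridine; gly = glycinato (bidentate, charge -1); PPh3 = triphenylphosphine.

Cation [Re…]: ligand charges -2, Re(V) ⇒ ion charge 3+.
Anion [Cu…]: ligand charges -2, Cu(I) ⇒ ion charge 1−.
One 3+ cation requires 3 of the 1− anion.

[Re(bipy)(NO3)2(phen)][CuCl(gly)(PPh3)]3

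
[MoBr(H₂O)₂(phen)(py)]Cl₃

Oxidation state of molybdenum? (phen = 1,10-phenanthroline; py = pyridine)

+4

3 chloride outside the brackets (-1 each) → the complex ion is 3+.
Ligand charges: 1×phen neutral; 2×H2O neutral; 1×py neutral; 1×Br = -1; sum -1.
Mo + (-1) = 3+ ⇒ Mo is +4.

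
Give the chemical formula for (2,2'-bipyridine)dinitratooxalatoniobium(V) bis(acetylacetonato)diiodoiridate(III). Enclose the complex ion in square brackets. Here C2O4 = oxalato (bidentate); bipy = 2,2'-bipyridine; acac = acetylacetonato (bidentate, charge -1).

[Nb(bipy)(C2O4)(NO3)2][Ir(acac)2I2]

Cation [Nb…]: ligand charges -4, Nb(V) ⇒ ion charge 1+.
Anion [Ir…]: ligand charges -4, Ir(III) ⇒ ion charge 1−.
One 1+ cation balances one 1− anion.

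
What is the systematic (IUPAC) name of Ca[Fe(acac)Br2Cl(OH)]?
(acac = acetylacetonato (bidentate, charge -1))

calcium (acetylacetonato)dibromochlorohydroxoferrate(III)

The 1 calcium counter-ion carries a total charge of +2, so each complex ion is 2−.
Ligand charges: 1×chloro (-1 each), 1×acetylacetonato (-1 each), 2×bromo (-1 each), 1×hydroxo (-1 each); total -5. So Fe + (-5) = 2−, giving Fe = +3.
The complex ion is anionic, so iron takes the -ate form ferrate(III).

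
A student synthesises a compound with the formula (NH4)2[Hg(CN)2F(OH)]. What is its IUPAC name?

The 2 ammonium counter-ions carry a total charge of +2, so each complex ion is 2−.
Ligand charges: 1×hydroxo (-1 each), 2×cyano (-1 each), 1×fluoro (-1 each); total -4. So Hg + (-4) = 2−, giving Hg = +2.
The complex ion is anionic, so mercury takes the -ate form mercurate(II).

ammonium dicyanofluorohydroxomercurate(II)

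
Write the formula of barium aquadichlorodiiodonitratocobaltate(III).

Ba[CoCl2(H2O)I2(NO3)]

Ligands: 2 iodo (I, -1), 1 aqua (H2O, neutral), 1 nitrato (NO3, -1), 2 chloro (Cl, -1). Ligand charge sum = -5.
With Co in oxidation state +3, the complex ion is [Co...]^2−.
Charge balance with barium (+2) requires 1 complex ion per 1 barium.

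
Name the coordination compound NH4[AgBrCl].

The 1 ammonium counter-ion carries a total charge of +1, so each complex ion is 1−.
Ligand charges: 1×chloro (-1 each), 1×bromo (-1 each); total -2. So Ag + (-2) = 1−, giving Ag = +1.
The complex ion is anionic, so silver takes the -ate form argentate(I).

ammonium bromochloroargentate(I)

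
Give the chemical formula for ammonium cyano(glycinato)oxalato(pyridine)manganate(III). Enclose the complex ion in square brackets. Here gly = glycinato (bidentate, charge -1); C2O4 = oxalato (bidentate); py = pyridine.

NH4[Mn(C2O4)(CN)(gly)(py)]

Ligands: 1 glycinato (gly, -1), 1 oxalato (C2O4, -2), 1 cyano (CN, -1), 1 pyridine (py, neutral). Ligand charge sum = -4.
With Mn in oxidation state +3, the complex ion is [Mn...]^1−.
Charge balance with ammonium (+1) requires 1 complex ion per 1 ammonium.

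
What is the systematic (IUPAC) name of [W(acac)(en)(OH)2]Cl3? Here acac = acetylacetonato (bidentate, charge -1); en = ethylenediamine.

(acetylacetonato)(ethylenediamine)dihydroxotungsten(VI) chloride

The 3 chloride counter-ions carry a total charge of -3, so each complex ion is 3+.
Ligand charges: 1×acetylacetonato (-1 each), 2×hydroxo (-1 each), 1×ethylenediamine (neutral); total -3. So W + (-3) = 3+, giving W = +6.
Ligands are named alphabetically: acetylacetonato before ethylenediamine before hydroxo.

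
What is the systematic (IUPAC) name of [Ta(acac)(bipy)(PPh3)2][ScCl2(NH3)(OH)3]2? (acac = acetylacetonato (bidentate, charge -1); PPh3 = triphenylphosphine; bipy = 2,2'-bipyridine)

Scandium is always +3 in its complexes; the anion's ligand charges sum to -5, so the complex anion is 2−.
With 2 anions per cation, the cation must be 2×2 = 4+.
Cation: ligand charges sum to -1; for the ion to be 4+, Ta = +5.

(acetylacetonato)(2,2'-bipyridine)bis(triphenylphosphine)tantalum(V) amminedichlorotrihydroxoscandate(III)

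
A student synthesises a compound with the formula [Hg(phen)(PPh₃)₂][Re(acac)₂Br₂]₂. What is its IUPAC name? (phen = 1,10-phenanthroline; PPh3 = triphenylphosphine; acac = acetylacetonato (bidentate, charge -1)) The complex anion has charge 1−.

The complex anion is given as 1−; its ligand charges sum to -4, so Re = +3.
With 2 anions per cation, the cation must be 2×1 = 2+.
Cation: ligand charges sum to 0; for the ion to be 2+, Hg = +2.

(1,10-phenanthroline)bis(triphenylphosphine)mercury(II) bis(acetylacetonato)dibromorhenate(III)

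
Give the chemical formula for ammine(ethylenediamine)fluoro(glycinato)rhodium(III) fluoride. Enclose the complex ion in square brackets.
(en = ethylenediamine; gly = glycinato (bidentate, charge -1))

[Rh(en)F(gly)(NH3)]F

Ligands: 1 fluoro (F, -1), 1 ethylenediamine (en, neutral), 1 ammine (NH3, neutral), 1 glycinato (gly, -1). Ligand charge sum = -2.
Charge balance with fluoride (-1) requires 1 complex ion per 1 fluoride.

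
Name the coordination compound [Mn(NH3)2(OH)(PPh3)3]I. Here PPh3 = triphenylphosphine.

The 1 iodide counter-ion carries a total charge of -1, so each complex ion is 1+.
Ligand charges: 3×triphenylphosphine (neutral), 2×ammine (neutral), 1×hydroxo (-1 each); total -1. So Mn + (-1) = 1+, giving Mn = +2.
Ligands are named alphabetically: ammine before hydroxo before triphenylphosphine.

diamminehydroxotris(triphenylphosphine)manganese(II) iodide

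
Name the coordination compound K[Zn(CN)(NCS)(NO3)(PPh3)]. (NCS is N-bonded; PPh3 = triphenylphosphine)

potassium cyanoisothiocyanatonitrato(triphenylphosphine)zincate(II)

The 1 potassium counter-ion carries a total charge of +1, so each complex ion is 1−.
Ligand charges: 1×nitrato (-1 each), 1×isothiocyanato (-1 each), 1×cyano (-1 each), 1×triphenylphosphine (neutral); total -3. So Zn + (-3) = 1−, giving Zn = +2.
Ligands are named alphabetically: cyano before isothiocyanato before nitrato before triphenylphosphine.
The complex ion is anionic, so zinc takes the -ate form zincate(II).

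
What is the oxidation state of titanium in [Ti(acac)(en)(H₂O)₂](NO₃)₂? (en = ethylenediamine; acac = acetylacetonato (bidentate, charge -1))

2 nitrate outside the brackets (-1 each) → the complex ion is 2+.
Ligand charges: 1×en neutral; 2×H2O neutral; 1×acac = -1; sum -1.
Ti + (-1) = 2+ ⇒ Ti is +3.

+3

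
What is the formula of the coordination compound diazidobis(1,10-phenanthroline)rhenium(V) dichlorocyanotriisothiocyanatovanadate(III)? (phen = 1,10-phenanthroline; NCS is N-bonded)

Cation [Re…]: ligand charges -2, Re(V) ⇒ ion charge 3+.
Anion [V…]: ligand charges -6, V(III) ⇒ ion charge 3−.
One 3+ cation balances one 3− anion.

[Re(N3)2(phen)2][VCl2(CN)(NCS)3]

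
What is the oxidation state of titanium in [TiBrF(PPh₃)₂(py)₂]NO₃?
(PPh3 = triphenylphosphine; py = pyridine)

+3

1 nitrate outside the brackets (-1 each) → the complex ion is 1+.
Ligand charges: 1×Br = -1; 2×PPh3 neutral; 1×F = -1; 2×py neutral; sum -2.
Ti + (-2) = 1+ ⇒ Ti is +3.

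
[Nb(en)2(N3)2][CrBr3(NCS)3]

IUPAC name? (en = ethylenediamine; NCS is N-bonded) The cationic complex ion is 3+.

diazidobis(ethylenediamine)niobium(V) tribromotriisothiocyanatochromate(III)

Both ions are complex: the cation is named first with the plain metal name, the anion second with the -ate form; each ion's ligands are alphabetised independently.
The complex cation is given as 3+; its ligand charges sum to -2, so Nb = +5.
A 1:1 salt means the anion carries the equal and opposite charge, 3−.
Anion: ligand charges sum to -6; for the ion to be 3−, Cr = +3.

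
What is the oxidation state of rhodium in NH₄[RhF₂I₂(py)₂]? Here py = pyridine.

1 ammonium outside the brackets (+1 each) → the complex ion is 1−.
Ligand charges: 2×I = -2; 2×F = -2; 2×py neutral; sum -4.
Rh + (-4) = 1− ⇒ Rh is +3.

+3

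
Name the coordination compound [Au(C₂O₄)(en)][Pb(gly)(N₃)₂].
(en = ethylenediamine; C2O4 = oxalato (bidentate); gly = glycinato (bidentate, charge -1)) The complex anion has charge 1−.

Both ions are complex: the cation is named first with the plain metal name, the anion second with the -ate form; each ion's ligands are alphabetised independently.
The complex anion is given as 1−; its ligand charges sum to -3, so Pb = +2.
A 1:1 salt means the cation carries the equal and opposite charge, 1+.
Cation: ligand charges sum to -2; for the ion to be 1+, Au = +3.

(ethylenediamine)oxalatogold(III) diazido(glycinato)plumbate(II)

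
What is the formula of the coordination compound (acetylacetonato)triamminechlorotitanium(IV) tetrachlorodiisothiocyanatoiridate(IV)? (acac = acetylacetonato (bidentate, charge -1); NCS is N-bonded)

[Ti(acac)Cl(NH3)3][IrCl4(NCS)2]

Cation [Ti…]: ligand charges -2, Ti(IV) ⇒ ion charge 2+.
Anion [Ir…]: ligand charges -6, Ir(IV) ⇒ ion charge 2−.
One 2+ cation balances one 2− anion.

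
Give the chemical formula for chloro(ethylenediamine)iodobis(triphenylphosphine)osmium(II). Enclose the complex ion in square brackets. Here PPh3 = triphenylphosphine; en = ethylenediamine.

Ligands: 1 chloro (Cl, -1), 2 triphenylphosphine (PPh3, neutral), 1 iodo (I, -1), 1 ethylenediamine (en, neutral). Ligand charge sum = -2.
With Os in oxidation state +2, the complex ion is [Os...].

[OsCl(en)I(PPh3)2]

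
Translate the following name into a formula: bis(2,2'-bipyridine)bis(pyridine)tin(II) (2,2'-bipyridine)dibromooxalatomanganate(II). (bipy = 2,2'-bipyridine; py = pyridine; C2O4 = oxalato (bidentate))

Cation [Sn…]: ligand charges 0, Sn(II) ⇒ ion charge 2+.
Anion [Mn…]: ligand charges -4, Mn(II) ⇒ ion charge 2−.
One 2+ cation balances one 2− anion.

[Sn(bipy)2(py)2][Mn(bipy)Br2(C2O4)]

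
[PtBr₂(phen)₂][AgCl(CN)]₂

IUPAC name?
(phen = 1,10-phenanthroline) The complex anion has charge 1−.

dibromobis(1,10-phenanthroline)platinum(IV) chlorocyanoargentate(I)

Both ions are complex: the cation is named first with the plain metal name, the anion second with the -ate form; each ion's ligands are alphabetised independently.
The complex anion is given as 1−; its ligand charges sum to -2, so Ag = +1.
With 2 anions per cation, the cation must be 2×1 = 2+.
Cation: ligand charges sum to -2; for the ion to be 2+, Pt = +4.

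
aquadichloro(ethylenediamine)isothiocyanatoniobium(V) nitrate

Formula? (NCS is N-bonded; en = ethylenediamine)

Ligands: 1 isothiocyanato (NCS, -1), 1 aqua (H2O, neutral), 1 ethylenediamine (en, neutral), 2 chloro (Cl, -1). Ligand charge sum = -3.
Charge balance with nitrate (-1) requires 1 complex ion per 2 nitrate.

[NbCl2(en)(H2O)(NCS)](NO3)2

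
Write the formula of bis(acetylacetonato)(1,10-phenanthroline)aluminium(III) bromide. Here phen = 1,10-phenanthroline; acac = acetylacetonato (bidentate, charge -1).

[Al(acac)2(phen)]Br

Ligands: 1 1,10-phenanthroline (phen, neutral), 2 acetylacetonato (acac, -1). Ligand charge sum = -2.
With Al in oxidation state +3, the complex ion is [Al...]^1+.
Charge balance with bromide (-1) requires 1 complex ion per 1 bromide.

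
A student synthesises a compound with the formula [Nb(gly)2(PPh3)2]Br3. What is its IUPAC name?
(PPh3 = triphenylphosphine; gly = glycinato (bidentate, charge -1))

bis(glycinato)bis(triphenylphosphine)niobium(V) bromide

The 3 bromide counter-ions carry a total charge of -3, so each complex ion is 3+.
Ligand charges: 2×triphenylphosphine (neutral), 2×glycinato (-1 each); total -2. So Nb + (-2) = 3+, giving Nb = +5.
Ligands are named alphabetically: glycinato before triphenylphosphine.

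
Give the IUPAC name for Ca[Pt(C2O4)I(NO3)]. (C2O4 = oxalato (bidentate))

The 1 calcium counter-ion carries a total charge of +2, so each complex ion is 2−.
Ligand charges: 1×oxalato (-2 each), 1×nitrato (-1 each), 1×iodo (-1 each); total -4. So Pt + (-4) = 2−, giving Pt = +2.
Ligands are named alphabetically: iodo before nitrato before oxalato.
The complex ion is anionic, so platinum takes the -ate form platinate(II).

calcium iodonitratooxalatoplatinate(II)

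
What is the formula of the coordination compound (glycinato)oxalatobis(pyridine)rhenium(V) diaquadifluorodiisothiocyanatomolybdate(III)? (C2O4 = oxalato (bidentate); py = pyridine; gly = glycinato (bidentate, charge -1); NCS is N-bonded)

[Re(C2O4)(gly)(py)2][MoF2(H2O)2(NCS)2]2

Cation [Re…]: ligand charges -3, Re(V) ⇒ ion charge 2+.
Anion [Mo…]: ligand charges -4, Mo(III) ⇒ ion charge 1−.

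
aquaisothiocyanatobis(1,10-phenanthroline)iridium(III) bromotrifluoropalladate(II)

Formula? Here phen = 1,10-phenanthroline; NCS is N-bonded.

Cation [Ir…]: ligand charges -1, Ir(III) ⇒ ion charge 2+.
Anion [Pd…]: ligand charges -4, Pd(II) ⇒ ion charge 2−.
One 2+ cation balances one 2− anion.

[Ir(H2O)(NCS)(phen)2][PdBrF3]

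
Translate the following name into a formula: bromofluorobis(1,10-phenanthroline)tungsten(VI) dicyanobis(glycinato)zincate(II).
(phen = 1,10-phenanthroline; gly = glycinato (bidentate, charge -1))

Cation [W…]: ligand charges -2, W(VI) ⇒ ion charge 4+.
Anion [Zn…]: ligand charges -4, Zn(II) ⇒ ion charge 2−.
One 4+ cation requires 2 of the 2− anion.

[WBrF(phen)2][Zn(CN)2(gly)2]2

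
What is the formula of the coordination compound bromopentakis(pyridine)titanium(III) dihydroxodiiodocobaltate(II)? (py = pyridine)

Cation [Ti…]: ligand charges -1, Ti(III) ⇒ ion charge 2+.
Anion [Co…]: ligand charges -4, Co(II) ⇒ ion charge 2−.

[TiBr(py)5][CoI2(OH)2]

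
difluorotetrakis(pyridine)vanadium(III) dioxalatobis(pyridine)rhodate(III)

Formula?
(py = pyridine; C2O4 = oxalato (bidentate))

Cation [V…]: ligand charges -2, V(III) ⇒ ion charge 1+.
Anion [Rh…]: ligand charges -4, Rh(III) ⇒ ion charge 1−.
One 1+ cation balances one 1− anion.

[VF2(py)4][Rh(C2O4)2(py)2]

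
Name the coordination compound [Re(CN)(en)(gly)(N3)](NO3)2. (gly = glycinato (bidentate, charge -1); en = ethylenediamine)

The 2 nitrate counter-ions carry a total charge of -2, so each complex ion is 2+.
Ligand charges: 1×cyano (-1 each), 1×azido (-1 each), 1×glycinato (-1 each), 1×ethylenediamine (neutral); total -3. So Re + (-3) = 2+, giving Re = +5.
Ligands are named alphabetically: azido before cyano before ethylenediamine before glycinato.

azidocyano(ethylenediamine)(glycinato)rhenium(V) nitrate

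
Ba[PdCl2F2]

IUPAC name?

barium dichlorodifluoropalladate(II)

The 1 barium counter-ion carries a total charge of +2, so each complex ion is 2−.
Ligand charges: 2×fluoro (-1 each), 2×chloro (-1 each); total -4. So Pd + (-4) = 2−, giving Pd = +2.
The complex ion is anionic, so palladium takes the -ate form palladate(II).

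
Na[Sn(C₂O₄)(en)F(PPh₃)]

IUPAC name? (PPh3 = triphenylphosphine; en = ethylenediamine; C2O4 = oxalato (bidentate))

The 1 sodium counter-ion carries a total charge of +1, so each complex ion is 1−.
Ligand charges: 1×triphenylphosphine (neutral), 1×ethylenediamine (neutral), 1×oxalato (-2 each), 1×fluoro (-1 each); total -3. So Sn + (-3) = 1−, giving Sn = +2.
The complex ion is anionic, so tin takes the -ate form stannate(II).

sodium (ethylenediamine)fluorooxalato(triphenylphosphine)stannate(II)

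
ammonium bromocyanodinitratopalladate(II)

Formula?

Ligands: 1 cyano (CN, -1), 1 bromo (Br, -1), 2 nitrato (NO3, -1). Ligand charge sum = -4.
Charge balance with ammonium (+1) requires 1 complex ion per 2 ammonium.

(NH4)2[PdBr(CN)(NO3)2]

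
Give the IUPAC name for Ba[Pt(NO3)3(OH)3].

barium trihydroxotrinitratoplatinate(IV)

The 1 barium counter-ion carries a total charge of +2, so each complex ion is 2−.
Ligand charges: 3×nitrato (-1 each), 3×hydroxo (-1 each); total -6. So Pt + (-6) = 2−, giving Pt = +4.
Ligands are named alphabetically: hydroxo before nitrato.
The complex ion is anionic, so platinum takes the -ate form platinate(IV).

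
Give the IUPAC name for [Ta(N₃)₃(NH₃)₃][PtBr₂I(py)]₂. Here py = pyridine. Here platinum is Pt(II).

triamminetriazidotantalum(V) dibromoiodo(pyridine)platinate(II)

Pt is given as +2; the anion's ligand charges sum to -3, so the complex anion is 1−.
With 2 anions per cation, the cation must be 2×1 = 2+.
Cation: ligand charges sum to -3; for the ion to be 2+, Ta = +5.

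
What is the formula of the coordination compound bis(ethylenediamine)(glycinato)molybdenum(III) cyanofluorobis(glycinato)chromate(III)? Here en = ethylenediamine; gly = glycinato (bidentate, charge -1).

[Mo(en)2(gly)][Cr(CN)F(gly)2]2

Cation [Mo…]: ligand charges -1, Mo(III) ⇒ ion charge 2+.
Anion [Cr…]: ligand charges -4, Cr(III) ⇒ ion charge 1−.
One 2+ cation requires 2 of the 1− anion.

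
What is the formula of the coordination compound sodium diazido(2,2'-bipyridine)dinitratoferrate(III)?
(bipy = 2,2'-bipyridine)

Ligands: 1 2,2'-bipyridine (bipy, neutral), 2 nitrato (NO3, -1), 2 azido (N3, -1). Ligand charge sum = -4.
With Fe in oxidation state +3, the complex ion is [Fe...]^1−.
Charge balance with sodium (+1) requires 1 complex ion per 1 sodium.

Na[Fe(bipy)(N3)2(NO3)2]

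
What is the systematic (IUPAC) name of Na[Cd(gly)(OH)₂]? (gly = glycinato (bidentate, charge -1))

sodium (glycinato)dihydroxocadmate(II)

The 1 sodium counter-ion carries a total charge of +1, so each complex ion is 1−.
Ligand charges: 1×glycinato (-1 each), 2×hydroxo (-1 each); total -3. So Cd + (-3) = 1−, giving Cd = +2.
The complex ion is anionic, so cadmium takes the -ate form cadmate(II).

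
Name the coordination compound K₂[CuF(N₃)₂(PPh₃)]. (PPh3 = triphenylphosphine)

The 2 potassium counter-ions carry a total charge of +2, so each complex ion is 2−.
Ligand charges: 2×azido (-1 each), 1×triphenylphosphine (neutral), 1×fluoro (-1 each); total -3. So Cu + (-3) = 2−, giving Cu = +1.
Ligands are named alphabetically: azido before fluoro before triphenylphosphine.
The complex ion is anionic, so copper takes the -ate form cuprate(I).

potassium diazidofluoro(triphenylphosphine)cuprate(I)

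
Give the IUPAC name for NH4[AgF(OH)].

ammonium fluorohydroxoargentate(I)

The 1 ammonium counter-ion carries a total charge of +1, so each complex ion is 1−.
Ligand charges: 1×fluoro (-1 each), 1×hydroxo (-1 each); total -2. So Ag + (-2) = 1−, giving Ag = +1.
The complex ion is anionic, so silver takes the -ate form argentate(I).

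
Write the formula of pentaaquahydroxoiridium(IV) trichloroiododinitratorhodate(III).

[Ir(H2O)5(OH)][RhCl3I(NO3)2]

Cation [Ir…]: ligand charges -1, Ir(IV) ⇒ ion charge 3+.
Anion [Rh…]: ligand charges -6, Rh(III) ⇒ ion charge 3−.
One 3+ cation balances one 3− anion.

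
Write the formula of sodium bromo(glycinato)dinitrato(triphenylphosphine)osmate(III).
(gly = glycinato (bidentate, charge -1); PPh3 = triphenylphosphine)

Ligands: 1 glycinato (gly, -1), 1 triphenylphosphine (PPh3, neutral), 2 nitrato (NO3, -1), 1 bromo (Br, -1). Ligand charge sum = -4.
With Os in oxidation state +3, the complex ion is [Os...]^1−.
Charge balance with sodium (+1) requires 1 complex ion per 1 sodium.

Na[OsBr(gly)(NO3)2(PPh3)]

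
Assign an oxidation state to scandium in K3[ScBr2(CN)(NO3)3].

3 potassium outside the brackets (+1 each) → the complex ion is 3−.
Ligand charges: 3×NO3 = -3; 2×Br = -2; 1×CN = -1; sum -6.
Sc + (-6) = 3− ⇒ Sc is +3.

+3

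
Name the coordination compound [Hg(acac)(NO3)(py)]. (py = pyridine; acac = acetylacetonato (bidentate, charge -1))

There is no counter-ion, so the complex is neutral overall.
Ligand charges: 1×pyridine (neutral), 1×acetylacetonato (-1 each), 1×nitrato (-1 each); total -2. So Hg + (-2) = 0, giving Hg = +2.
Ligands are named alphabetically: acetylacetonato before nitrato before pyridine.

(acetylacetonato)nitrato(pyridine)mercury(II)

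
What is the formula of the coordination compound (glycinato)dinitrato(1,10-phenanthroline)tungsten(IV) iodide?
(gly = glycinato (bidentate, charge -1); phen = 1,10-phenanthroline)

[W(gly)(NO3)2(phen)]I

Ligands: 2 nitrato (NO3, -1), 1 glycinato (gly, -1), 1 1,10-phenanthroline (phen, neutral). Ligand charge sum = -3.
With W in oxidation state +4, the complex ion is [W...]^1+.
Charge balance with iodide (-1) requires 1 complex ion per 1 iodide.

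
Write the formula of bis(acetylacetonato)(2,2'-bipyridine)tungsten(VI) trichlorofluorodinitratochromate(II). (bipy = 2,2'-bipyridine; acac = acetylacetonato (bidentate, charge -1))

Cation [W…]: ligand charges -2, W(VI) ⇒ ion charge 4+.
Anion [Cr…]: ligand charges -6, Cr(II) ⇒ ion charge 4−.
One 4+ cation balances one 4− anion.

[W(acac)2(bipy)][CrCl3F(NO3)2]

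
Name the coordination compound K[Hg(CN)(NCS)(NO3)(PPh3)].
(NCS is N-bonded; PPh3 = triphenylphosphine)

The 1 potassium counter-ion carries a total charge of +1, so each complex ion is 1−.
Ligand charges: 1×nitrato (-1 each), 1×cyano (-1 each), 1×isothiocyanato (-1 each), 1×triphenylphosphine (neutral); total -3. So Hg + (-3) = 1−, giving Hg = +2.
Ligands are named alphabetically: cyano before isothiocyanato before nitrato before triphenylphosphine.
The complex ion is anionic, so mercury takes the -ate form mercurate(II).

potassium cyanoisothiocyanatonitrato(triphenylphosphine)mercurate(II)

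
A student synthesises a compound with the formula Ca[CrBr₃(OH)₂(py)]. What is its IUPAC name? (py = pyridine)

The 1 calcium counter-ion carries a total charge of +2, so each complex ion is 2−.
Ligand charges: 3×bromo (-1 each), 2×hydroxo (-1 each), 1×pyridine (neutral); total -5. So Cr + (-5) = 2−, giving Cr = +3.
Ligands are named alphabetically: bromo before hydroxo before pyridine.
The complex ion is anionic, so chromium takes the -ate form chromate(III).

calcium tribromodihydroxo(pyridine)chromate(III)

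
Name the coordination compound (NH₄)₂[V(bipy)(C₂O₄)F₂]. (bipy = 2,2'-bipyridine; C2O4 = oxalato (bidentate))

The 2 ammonium counter-ions carry a total charge of +2, so each complex ion is 2−.
Ligand charges: 1×2,2'-bipyridine (neutral), 1×oxalato (-2 each), 2×fluoro (-1 each); total -4. So V + (-4) = 2−, giving V = +2.
The complex ion is anionic, so vanadium takes the -ate form vanadate(II).

ammonium (2,2'-bipyridine)difluorooxalatovanadate(II)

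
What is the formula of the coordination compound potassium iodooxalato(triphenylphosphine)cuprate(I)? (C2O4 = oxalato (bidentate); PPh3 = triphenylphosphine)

Ligands: 1 oxalato (C2O4, -2), 1 iodo (I, -1), 1 triphenylphosphine (PPh3, neutral). Ligand charge sum = -3.
With Cu in oxidation state +1, the complex ion is [Cu...]^2−.
Charge balance with potassium (+1) requires 1 complex ion per 2 potassium.

K2[Cu(C2O4)I(PPh3)]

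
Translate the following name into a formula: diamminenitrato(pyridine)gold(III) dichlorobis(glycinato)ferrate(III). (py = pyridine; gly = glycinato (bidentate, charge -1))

Cation [Au…]: ligand charges -1, Au(III) ⇒ ion charge 2+.
Anion [Fe…]: ligand charges -4, Fe(III) ⇒ ion charge 1−.
One 2+ cation requires 2 of the 1− anion.

[Au(NH3)2(NO3)(py)][FeCl2(gly)2]2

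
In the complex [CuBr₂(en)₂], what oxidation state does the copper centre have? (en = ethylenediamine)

No counter-ion: the bracketed complex is neutral.
Ligand charges: 2×Br = -2; 2×en neutral; sum -2.
Cu + (-2) = 0 ⇒ Cu is +2.

+2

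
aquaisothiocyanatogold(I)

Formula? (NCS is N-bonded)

Ligands: 1 aqua (H2O, neutral), 1 isothiocyanato (NCS, -1). Ligand charge sum = -1.
With Au in oxidation state +1, the complex ion is [Au...].

[Au(H2O)(NCS)]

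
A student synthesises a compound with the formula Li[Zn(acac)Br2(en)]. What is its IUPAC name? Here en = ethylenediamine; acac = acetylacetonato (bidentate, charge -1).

lithium (acetylacetonato)dibromo(ethylenediamine)zincate(II)

The 1 lithium counter-ion carries a total charge of +1, so each complex ion is 1−.
Ligand charges: 2×bromo (-1 each), 1×ethylenediamine (neutral), 1×acetylacetonato (-1 each); total -3. So Zn + (-3) = 1−, giving Zn = +2.
Ligands are named alphabetically: acetylacetonato before bromo before ethylenediamine.
The complex ion is anionic, so zinc takes the -ate form zincate(II).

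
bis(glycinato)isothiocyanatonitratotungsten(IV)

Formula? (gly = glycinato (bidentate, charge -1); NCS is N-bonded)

Ligands: 1 nitrato (NO3, -1), 2 glycinato (gly, -1), 1 isothiocyanato (NCS, -1). Ligand charge sum = -4.
With W in oxidation state +4, the complex ion is [W...].

[W(gly)2(NCS)(NO3)]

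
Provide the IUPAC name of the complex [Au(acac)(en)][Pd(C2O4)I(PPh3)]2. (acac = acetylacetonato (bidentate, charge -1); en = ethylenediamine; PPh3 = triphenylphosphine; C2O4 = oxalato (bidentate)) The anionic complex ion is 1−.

The complex anion is given as 1−; its ligand charges sum to -3, so Pd = +2.
With 2 anions per cation, the cation must be 2×1 = 2+.
Cation: ligand charges sum to -1; for the ion to be 2+, Au = +3.

(acetylacetonato)(ethylenediamine)gold(III) iodooxalato(triphenylphosphine)palladate(II)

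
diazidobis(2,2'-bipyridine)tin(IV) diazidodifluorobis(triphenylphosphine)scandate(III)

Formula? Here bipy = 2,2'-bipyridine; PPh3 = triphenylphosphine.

Cation [Sn…]: ligand charges -2, Sn(IV) ⇒ ion charge 2+.
Anion [Sc…]: ligand charges -4, Sc(III) ⇒ ion charge 1−.

[Sn(bipy)2(N3)2][ScF2(N3)2(PPh3)2]2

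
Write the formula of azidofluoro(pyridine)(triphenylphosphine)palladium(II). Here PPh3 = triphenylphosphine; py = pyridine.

[PdF(N3)(PPh3)(py)]

Ligands: 1 fluoro (F, -1), 1 triphenylphosphine (PPh3, neutral), 1 azido (N3, -1), 1 pyridine (py, neutral). Ligand charge sum = -2.
With Pd in oxidation state +2, the complex ion is [Pd...].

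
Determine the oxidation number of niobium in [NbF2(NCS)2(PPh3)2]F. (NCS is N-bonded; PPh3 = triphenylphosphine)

+5

1 fluoride outside the brackets (-1 each) → the complex ion is 1+.
Ligand charges: 2×F = -2; 2×NCS = -2; 2×PPh3 neutral; sum -4.
Nb + (-4) = 1+ ⇒ Nb is +5.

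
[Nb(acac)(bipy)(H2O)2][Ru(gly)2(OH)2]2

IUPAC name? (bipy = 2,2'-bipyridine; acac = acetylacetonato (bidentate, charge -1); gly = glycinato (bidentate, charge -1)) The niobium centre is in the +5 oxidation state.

Both ions are complex: the cation is named first with the plain metal name, the anion second with the -ate form; each ion's ligands are alphabetised independently.
Nb is given as +5; the cation's ligand charges sum to -1, so the complex cation is 4+.
With 2 anions per cation, each anion must be 4/2 = 2−.
Anion: ligand charges sum to -4; for the ion to be 2−, Ru = +2.

(acetylacetonato)diaqua(2,2'-bipyridine)niobium(V) bis(glycinato)dihydroxoruthenate(II)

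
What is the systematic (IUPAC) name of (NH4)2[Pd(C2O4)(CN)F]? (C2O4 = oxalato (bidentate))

The 2 ammonium counter-ions carry a total charge of +2, so each complex ion is 2−.
Ligand charges: 1×fluoro (-1 each), 1×oxalato (-2 each), 1×cyano (-1 each); total -4. So Pd + (-4) = 2−, giving Pd = +2.
The complex ion is anionic, so palladium takes the -ate form palladate(II).

ammonium cyanofluorooxalatopalladate(II)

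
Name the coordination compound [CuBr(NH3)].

There is no counter-ion, so the complex is neutral overall.
Ligand charges: 1×bromo (-1 each), 1×ammine (neutral); total -1. So Cu + (-1) = 0, giving Cu = +1.
Ligands are named alphabetically: ammine before bromo.

amminebromocopper(I)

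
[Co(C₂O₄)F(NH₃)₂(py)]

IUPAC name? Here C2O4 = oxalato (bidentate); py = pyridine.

There is no counter-ion, so the complex is neutral overall.
Ligand charges: 1×oxalato (-2 each), 1×pyridine (neutral), 1×fluoro (-1 each), 2×ammine (neutral); total -3. So Co + (-3) = 0, giving Co = +3.
Ligands are named alphabetically: ammine before fluoro before oxalato before pyridine.

diamminefluorooxalato(pyridine)cobalt(III)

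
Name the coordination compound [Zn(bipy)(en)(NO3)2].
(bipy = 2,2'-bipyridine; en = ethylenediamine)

There is no counter-ion, so the complex is neutral overall.
Ligand charges: 1×2,2'-bipyridine (neutral), 1×ethylenediamine (neutral), 2×nitrato (-1 each); total -2. So Zn + (-2) = 0, giving Zn = +2.
Ligands are named alphabetically: bipyridine before ethylenediamine before nitrato.

(2,2'-bipyridine)(ethylenediamine)dinitratozinc(II)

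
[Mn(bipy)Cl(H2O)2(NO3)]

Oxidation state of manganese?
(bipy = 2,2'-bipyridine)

+2

No counter-ion: the bracketed complex is neutral.
Ligand charges: 1×NO3 = -1; 1×Cl = -1; 1×bipy neutral; 2×H2O neutral; sum -2.
Mn + (-2) = 0 ⇒ Mn is +2.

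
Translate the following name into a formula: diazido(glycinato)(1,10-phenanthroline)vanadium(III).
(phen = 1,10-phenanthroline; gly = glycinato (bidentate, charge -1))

Ligands: 1 1,10-phenanthroline (phen, neutral), 2 azido (N3, -1), 1 glycinato (gly, -1). Ligand charge sum = -3.
With V in oxidation state +3, the complex ion is [V...].

[V(gly)(N3)2(phen)]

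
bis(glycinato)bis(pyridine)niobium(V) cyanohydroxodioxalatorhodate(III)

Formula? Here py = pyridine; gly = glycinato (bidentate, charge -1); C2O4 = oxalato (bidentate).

[Nb(gly)2(py)2][Rh(C2O4)2(CN)(OH)]

Cation [Nb…]: ligand charges -2, Nb(V) ⇒ ion charge 3+.
Anion [Rh…]: ligand charges -6, Rh(III) ⇒ ion charge 3−.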